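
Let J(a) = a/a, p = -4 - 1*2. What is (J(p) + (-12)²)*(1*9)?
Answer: 1305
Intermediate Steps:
p = -6 (p = -4 - 2 = -6)
J(a) = 1
(J(p) + (-12)²)*(1*9) = (1 + (-12)²)*(1*9) = (1 + 144)*9 = 145*9 = 1305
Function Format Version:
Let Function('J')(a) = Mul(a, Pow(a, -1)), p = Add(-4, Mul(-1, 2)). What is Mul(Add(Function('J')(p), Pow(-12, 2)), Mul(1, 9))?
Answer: 1305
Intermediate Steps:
p = -6 (p = Add(-4, -2) = -6)
Function('J')(a) = 1
Mul(Add(Function('J')(p), Pow(-12, 2)), Mul(1, 9)) = Mul(Add(1, Pow(-12, 2)), Mul(1, 9)) = Mul(Add(1, 144), 9) = Mul(145, 9) = 1305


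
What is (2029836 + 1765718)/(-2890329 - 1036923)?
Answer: -271111/280518 ≈ -0.96647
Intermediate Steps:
(2029836 + 1765718)/(-2890329 - 1036923) = 3795554/(-3927252) = 3795554*(-1/3927252) = -271111/280518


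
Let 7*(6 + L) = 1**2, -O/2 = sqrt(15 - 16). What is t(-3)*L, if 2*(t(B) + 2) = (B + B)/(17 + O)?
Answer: 3731/293 + 246*I/2051 ≈ 12.734 + 0.11994*I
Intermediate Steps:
O = -2*I (O = -2*sqrt(15 - 16) = -2*I ≈ -2.0*I)
t(B) = -2 + B*(17 + 2*I)/293 (t(B) = -2 + ((B + B)/(17 - 2*I))/2 = -2 + ((2*B)*((17 + 2*I)/293))/2 = -2 + (2*B*(17 + 2*I)/293)/2 = -2 + B*(17 + 2*I)/293)
L = -41/7 (L = -6 + (1/7)*1**2 = -6 + (1/7)*1 = -6 + 1/7 = -41/7 ≈ -5.8571)
t(-3)*L = (-2 + (17/293)*(-3) + (2/293)*I*(-3))*(-41/7) = (-2 - 51/293 - 6*I/293)*(-41/7) = (-637/293 - 6*I/293)*(-41/7) = 3731/293 + 246*I/2051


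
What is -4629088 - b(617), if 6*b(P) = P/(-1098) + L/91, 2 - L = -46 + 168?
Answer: -2775175100797/599508 ≈ -4.6291e+6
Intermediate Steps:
L = -120 (L = 2 - (-46 + 168) = 2 - 1*122 = 2 - 122 = -120)
b(P) = -20/91 - P/6588 (b(P) = (P/(-1098) - 120/91)/6 = (P*(-1/1098) - 120*1/91)/6 = (-P/1098 - 120/91)/6 = (-120/91 - P/1098)/6 = -20/91 - P/6588)
-4629088 - b(617) = -4629088 - (-20/91 - 1/6588*617) = -4629088 - (-20/91 - 617/6588) = -4629088 - 1*(-187907/599508) = -4629088 + 187907/599508 = -2775175100797/599508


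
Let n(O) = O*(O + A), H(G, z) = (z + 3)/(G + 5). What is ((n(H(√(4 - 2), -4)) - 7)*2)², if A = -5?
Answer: 38589804/279841 + 3101000*√2/279841 ≈ 153.57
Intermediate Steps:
H(G, z) = (3 + z)/(5 + G)
n(O) = O*(-5 + O) (n(O) = O*(O - 5) = O*(-5 + O))
((n(H(√(4 - 2), -4)) - 7)*2)² = ((((3 - 4)/(5 + √(4 - 2)))*(-5 + (3 - 4)/(5 + √(4 - 2))) - 7)*2)² = (((-1/(5 + √2))*(-5 - 1/(5 + √2)) - 7)*2)² = ((-(-5 - 1/(5 + √2))/(5 + √2) - 7)*2)² = ((-7 - (-5 - 1/(5 + √2))/(5 + √2))*2)² = (-14 - 2*(-5 - 1/(5 + √2))/(5 + √2))²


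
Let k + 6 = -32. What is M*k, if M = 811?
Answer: -30818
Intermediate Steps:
k = -38 (k = -6 - 32 = -38)
M*k = 811*(-38) = -30818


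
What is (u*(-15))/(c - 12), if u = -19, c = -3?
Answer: -19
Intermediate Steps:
(u*(-15))/(c - 12) = (-19*(-15))/(-3 - 12) = 285/(-15) = 285*(-1/15) = -19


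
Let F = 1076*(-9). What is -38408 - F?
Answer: -28724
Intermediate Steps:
F = -9684
-38408 - F = -38408 - 1*(-9684) = -38408 + 9684 = -28724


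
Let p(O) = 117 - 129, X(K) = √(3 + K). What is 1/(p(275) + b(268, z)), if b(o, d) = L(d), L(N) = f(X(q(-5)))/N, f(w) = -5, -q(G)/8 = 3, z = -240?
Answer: -48/575 ≈ -0.083478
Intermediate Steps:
q(G) = -24 (q(G) = -8*3 = -24)
p(O) = -12
L(N) = -5/N
b(o, d) = -5/d
1/(p(275) + b(268, z)) = 1/(-12 - 5/(-240)) = 1/(-12 - 5*(-1/240)) = 1/(-12 + 1/48) = 1/(-575/48) = -48/575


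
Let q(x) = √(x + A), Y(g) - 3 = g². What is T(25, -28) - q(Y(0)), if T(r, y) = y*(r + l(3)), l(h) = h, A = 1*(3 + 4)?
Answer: -784 - √10 ≈ -787.16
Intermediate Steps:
A = 7 (A = 1*7 = 7)
T(r, y) = y*(3 + r) (T(r, y) = y*(r + 3) = y*(3 + r))
Y(g) = 3 + g²
q(x) = √(7 + x) (q(x) = √(x + 7) = √(7 + x))
T(25, -28) - q(Y(0)) = -28*(3 + 25) - √(7 + (3 + 0²)) = -28*28 - √(7 + (3 + 0)) = -784 - √(7 + 3) = -784 - √10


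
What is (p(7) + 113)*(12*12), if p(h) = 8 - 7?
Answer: 16416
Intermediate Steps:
p(h) = 1
(p(7) + 113)*(12*12) = (1 + 113)*(12*12) = 114*144 = 16416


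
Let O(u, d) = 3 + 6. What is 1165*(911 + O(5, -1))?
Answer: 1071800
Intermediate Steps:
O(u, d) = 9
1165*(911 + O(5, -1)) = 1165*(911 + 9) = 1165*920 = 1071800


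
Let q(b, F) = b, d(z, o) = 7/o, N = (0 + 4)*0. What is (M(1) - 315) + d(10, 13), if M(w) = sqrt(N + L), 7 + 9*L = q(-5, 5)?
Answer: -4088/13 + 2*I*sqrt(3)/3 ≈ -314.46 + 1.1547*I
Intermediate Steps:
N = 0 (N = 4*0 = 0)
L = -4/3 (L = -7/9 + (1/9)*(-5) = -7/9 - 5/9 = -4/3 ≈ -1.3333)
M(w) = 2*I*sqrt(3)/3 (M(w) = sqrt(0 - 4/3) = sqrt(-4/3) = 2*I*sqrt(3)/3)
(M(1) - 315) + d(10, 13) = (2*I*sqrt(3)/3 - 315) + 7/13 = (-315 + 2*I*sqrt(3)/3) + 7*(1/13) = (-315 + 2*I*sqrt(3)/3) + 7/13 = -4088/13 + 2*I*sqrt(3)/3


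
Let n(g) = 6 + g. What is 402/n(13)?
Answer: 402/19 ≈ 21.158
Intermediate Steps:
402/n(13) = 402/(6 + 13) = 402/19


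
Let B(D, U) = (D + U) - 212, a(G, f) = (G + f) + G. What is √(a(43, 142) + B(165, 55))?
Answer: 2*√59 ≈ 15.362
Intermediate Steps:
a(G, f) = f + 2*G
B(D, U) = -212 + D + U
√(a(43, 142) + B(165, 55)) = √((142 + 2*43) + (-212 + 165 + 55)) = √((142 + 86) + 8) = √(228 + 8) = √236 = 2*√59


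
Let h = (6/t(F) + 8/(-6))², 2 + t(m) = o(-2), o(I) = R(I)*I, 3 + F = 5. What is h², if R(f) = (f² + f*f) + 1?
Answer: 5764801/810000 ≈ 7.1170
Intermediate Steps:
F = 2 (F = -3 + 5 = 2)
R(f) = 1 + 2*f² (R(f) = (f² + f²) + 1 = 2*f² + 1 = 1 + 2*f²)
o(I) = I*(1 + 2*I²) (o(I) = (1 + 2*I²)*I = I*(1 + 2*I²))
t(m) = -20 (t(m) = -2 + (-2 + 2*(-2)³) = -2 + (-2 + 2*(-8)) = -2 + (-2 - 16) = -2 - 18 = -20)
h = 2401/900 (h = (6/(-20) + 8/(-6))² = (6*(-1/20) + 8*(-⅙))² = (-3/10 - 4/3)² = (-49/30)² = 2401/900 ≈ 2.6678)
h² = (2401/900)² = 5764801/810000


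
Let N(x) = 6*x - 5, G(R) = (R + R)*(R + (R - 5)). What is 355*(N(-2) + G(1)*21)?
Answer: -50765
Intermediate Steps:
G(R) = 2*R*(-5 + 2*R) (G(R) = (2*R)*(R + (-5 + R)) = (2*R)*(-5 + 2*R) = 2*R*(-5 + 2*R))
N(x) = -5 + 6*x
355*(N(-2) + G(1)*21) = 355*((-5 + 6*(-2)) + (2*1*(-5 + 2*1))*21) = 355*((-5 - 12) + (2*1*(-5 + 2))*21) = 355*(-17 + (2*1*(-3))*21) = 355*(-17 - 6*21) = 355*(-17 - 126) = 355*(-143) = -50765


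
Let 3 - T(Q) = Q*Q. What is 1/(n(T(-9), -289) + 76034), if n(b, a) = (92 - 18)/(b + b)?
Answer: 78/5930615 ≈ 1.3152e-5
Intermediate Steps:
T(Q) = 3 - Q**2 (T(Q) = 3 - Q*Q = 3 - Q**2)
n(b, a) = 37/b (n(b, a) = 74/((2*b)) = 74*(1/(2*b)) = 37/b)
1/(n(T(-9), -289) + 76034) = 1/(37/(3 - 1*(-9)**2) + 76034) = 1/(37/(3 - 1*81) + 76034) = 1/(37/(3 - 81) + 76034) = 1/(37/(-78) + 76034) = 1/(37*(-1/78) + 76034) = 1/(-37/78 + 76034) = 1/(5930615/78) = 78/5930615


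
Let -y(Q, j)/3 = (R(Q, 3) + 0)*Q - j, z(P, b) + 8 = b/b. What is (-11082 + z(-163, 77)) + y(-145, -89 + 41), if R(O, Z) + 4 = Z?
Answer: -11668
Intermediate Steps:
R(O, Z) = -4 + Z
z(P, b) = -7 (z(P, b) = -8 + b/b = -8 + 1 = -7)
y(Q, j) = 3*Q + 3*j (y(Q, j) = -3*(((-4 + 3) + 0)*Q - j) = -3*((-1 + 0)*Q - j) = -3*(-Q - j) = 3*Q + 3*j)
(-11082 + z(-163, 77)) + y(-145, -89 + 41) = (-11082 - 7) + (3*(-145) + 3*(-89 + 41)) = -11089 + (-435 + 3*(-48)) = -11089 + (-435 - 144) = -11089 - 579 = -11668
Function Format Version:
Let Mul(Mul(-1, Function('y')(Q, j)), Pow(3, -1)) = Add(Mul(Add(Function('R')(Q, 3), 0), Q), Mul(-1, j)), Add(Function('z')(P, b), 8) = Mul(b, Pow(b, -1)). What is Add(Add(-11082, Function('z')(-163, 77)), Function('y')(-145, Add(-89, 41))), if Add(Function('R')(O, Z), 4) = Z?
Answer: -11668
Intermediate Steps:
Function('R')(O, Z) = Add(-4, Z)
Function('z')(P, b) = -7 (Function('z')(P, b) = Add(-8, Mul(b, Pow(b, -1))) = Add(-8, 1) = -7)
Function('y')(Q, j) = Add(Mul(3, Q), Mul(3, j)) (Function('y')(Q, j) = Mul(-3, Add(Mul(Add(Add(-4, 3), 0), Q), Mul(-1, j))) = Mul(-3, Add(Mul(Add(-1, 0), Q), Mul(-1, j))) = Mul(-3, Add(Mul(-1, Q), Mul(-1, j))) = Add(Mul(3, Q), Mul(3, j)))
Add(Add(-11082, Function('z')(-163, 77)), Function('y')(-145, Add(-89, 41))) = Add(Add(-11082, -7), Add(Mul(3, -145), Mul(3, Add(-89, 41)))) = Add(-11089, Add(-435, Mul(3, -48))) = Add(-11089, Add(-435, -144)) = Add(-11089, -579) = -11668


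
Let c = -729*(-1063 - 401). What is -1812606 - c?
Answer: -2879862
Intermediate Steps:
c = 1067256 (c = -729*(-1464) = 1067256)
-1812606 - c = -1812606 - 1*1067256 = -1812606 - 1067256 = -2879862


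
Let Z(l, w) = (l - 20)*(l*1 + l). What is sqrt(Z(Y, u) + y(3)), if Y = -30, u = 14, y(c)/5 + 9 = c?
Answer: 3*sqrt(330) ≈ 54.498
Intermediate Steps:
y(c) = -45 + 5*c
Z(l, w) = 2*l*(-20 + l) (Z(l, w) = (-20 + l)*(l + l) = (-20 + l)*(2*l) = 2*l*(-20 + l))
sqrt(Z(Y, u) + y(3)) = sqrt(2*(-30)*(-20 - 30) + (-45 + 5*3)) = sqrt(2*(-30)*(-50) + (-45 + 15)) = sqrt(3000 - 30) = sqrt(2970) = 3*sqrt(330)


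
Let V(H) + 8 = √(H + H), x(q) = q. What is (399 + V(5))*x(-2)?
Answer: -782 - 2*√10 ≈ -788.32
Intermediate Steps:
V(H) = -8 + √2*√H (V(H) = -8 + √(H + H) = -8 + √(2*H) = -8 + √2*√H)
(399 + V(5))*x(-2) = (399 + (-8 + √2*√5))*(-2) = (399 + (-8 + √10))*(-2) = (391 + √10)*(-2) = -782 - 2*√10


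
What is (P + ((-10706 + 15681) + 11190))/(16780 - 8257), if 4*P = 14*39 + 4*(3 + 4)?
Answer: 32617/17046 ≈ 1.9135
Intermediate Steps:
P = 287/2 (P = (14*39 + 4*(3 + 4))/4 = (546 + 4*7)/4 = (546 + 28)/4 = (1/4)*574 = 287/2 ≈ 143.50)
(P + ((-10706 + 15681) + 11190))/(16780 - 8257) = (287/2 + ((-10706 + 15681) + 11190))/(16780 - 8257) = (287/2 + (4975 + 11190))/8523 = (287/2 + 16165)*(1/8523) = (32617/2)*(1/8523) = 32617/17046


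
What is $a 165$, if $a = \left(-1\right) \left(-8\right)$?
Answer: $1320$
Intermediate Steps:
$a = 8$
$a 165 = 8 \cdot 165 = 1320$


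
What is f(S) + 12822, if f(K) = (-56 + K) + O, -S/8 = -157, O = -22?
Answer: 14000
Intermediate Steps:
S = 1256 (S = -8*(-157) = 1256)
f(K) = -78 + K (f(K) = (-56 + K) - 22 = -78 + K)
f(S) + 12822 = (-78 + 1256) + 12822 = 1178 + 12822 = 14000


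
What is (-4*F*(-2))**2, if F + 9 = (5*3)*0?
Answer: 5184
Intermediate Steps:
F = -9 (F = -9 + (5*3)*0 = -9 + 15*0 = -9 + 0 = -9)
(-4*F*(-2))**2 = (-4*(-9)*(-2))**2 = (36*(-2))**2 = (-72)**2 = 5184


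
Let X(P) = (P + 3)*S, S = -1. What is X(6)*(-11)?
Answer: 99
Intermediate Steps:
X(P) = -3 - P (X(P) = (P + 3)*(-1) = (3 + P)*(-1) = -3 - P)
X(6)*(-11) = (-3 - 1*6)*(-11) = (-3 - 6)*(-11) = -9*(-11) = 99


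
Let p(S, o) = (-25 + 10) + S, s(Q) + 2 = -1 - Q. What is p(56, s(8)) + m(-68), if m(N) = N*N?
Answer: 4665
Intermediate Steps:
s(Q) = -3 - Q (s(Q) = -2 + (-1 - Q) = -3 - Q)
m(N) = N**2
p(S, o) = -15 + S
p(56, s(8)) + m(-68) = (-15 + 56) + (-68)**2 = 41 + 4624 = 4665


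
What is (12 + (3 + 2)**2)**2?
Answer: 1369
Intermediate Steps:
(12 + (3 + 2)**2)**2 = (12 + 5**2)**2 = (12 + 25)**2 = 37**2 = 1369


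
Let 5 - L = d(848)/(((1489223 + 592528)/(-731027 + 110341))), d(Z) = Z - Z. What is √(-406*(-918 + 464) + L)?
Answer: 3*√20481 ≈ 429.34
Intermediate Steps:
d(Z) = 0
L = 5 (L = 5 - 0/((1489223 + 592528)/(-731027 + 110341)) = 5 - 0/(2081751/(-620686)) = 5 - 0/(2081751*(-1/620686)) = 5 - 0/(-2081751/620686) = 5 - 0*(-620686)/2081751 = 5 - 1*0 = 5 + 0 = 5)
√(-406*(-918 + 464) + L) = √(-406*(-918 + 464) + 5) = √(-406*(-454) + 5) = √(184324 + 5) = √184329 = 3*√20481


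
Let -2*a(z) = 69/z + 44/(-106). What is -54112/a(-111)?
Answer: -11169856/107 ≈ -1.0439e+5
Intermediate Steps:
a(z) = 11/53 - 69/(2*z) (a(z) = -(69/z + 44/(-106))/2 = -(69/z + 44*(-1/106))/2 = -(69/z - 22/53)/2 = -(-22/53 + 69/z)/2 = 11/53 - 69/(2*z))
-54112/a(-111) = -54112*(-11766/(-3657 + 22*(-111))) = -54112*(-11766/(-3657 - 2442)) = -54112/((1/106)*(-1/111)*(-6099)) = -54112/2033/3922 = -54112*3922/2033 = -11169856/107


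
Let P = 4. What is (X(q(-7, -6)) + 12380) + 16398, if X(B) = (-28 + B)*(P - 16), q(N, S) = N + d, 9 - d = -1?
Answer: 29078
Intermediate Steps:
d = 10 (d = 9 - 1*(-1) = 9 + 1 = 10)
q(N, S) = 10 + N (q(N, S) = N + 10 = 10 + N)
X(B) = 336 - 12*B (X(B) = (-28 + B)*(4 - 16) = (-28 + B)*(-12) = 336 - 12*B)
(X(q(-7, -6)) + 12380) + 16398 = ((336 - 12*(10 - 7)) + 12380) + 16398 = ((336 - 12*3) + 12380) + 16398 = ((336 - 36) + 12380) + 16398 = (300 + 12380) + 16398 = 12680 + 16398 = 29078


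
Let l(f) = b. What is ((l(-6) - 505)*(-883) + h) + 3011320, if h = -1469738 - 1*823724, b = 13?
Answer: 1152294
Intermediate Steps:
l(f) = 13
h = -2293462 (h = -1469738 - 823724 = -2293462)
((l(-6) - 505)*(-883) + h) + 3011320 = ((13 - 505)*(-883) - 2293462) + 3011320 = (-492*(-883) - 2293462) + 3011320 = (434436 - 2293462) + 3011320 = -1859026 + 3011320 = 1152294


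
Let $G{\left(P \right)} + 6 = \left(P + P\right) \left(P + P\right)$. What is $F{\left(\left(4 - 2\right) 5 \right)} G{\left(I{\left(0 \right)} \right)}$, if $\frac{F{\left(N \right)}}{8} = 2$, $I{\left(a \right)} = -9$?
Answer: $5088$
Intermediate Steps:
$F{\left(N \right)} = 16$ ($F{\left(N \right)} = 8 \cdot 2 = 16$)
$G{\left(P \right)} = -6 + 4 P^{2}$ ($G{\left(P \right)} = -6 + \left(P + P\right) \left(P + P\right) = -6 + 2 P 2 P = -6 + 4 P^{2}$)
$F{\left(\left(4 - 2\right) 5 \right)} G{\left(I{\left(0 \right)} \right)} = 16 \left(-6 + 4 \left(-9\right)^{2}\right) = 16 \left(-6 + 4 \cdot 81\right) = 16 \left(-6 + 324\right) = 16 \cdot 318 = 5088$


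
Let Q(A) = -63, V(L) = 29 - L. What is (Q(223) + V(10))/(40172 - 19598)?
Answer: -22/10287 ≈ -0.0021386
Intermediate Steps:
(Q(223) + V(10))/(40172 - 19598) = (-63 + (29 - 1*10))/(40172 - 19598) = (-63 + (29 - 10))/20574 = (-63 + 19)*(1/20574) = -44*1/20574 = -22/10287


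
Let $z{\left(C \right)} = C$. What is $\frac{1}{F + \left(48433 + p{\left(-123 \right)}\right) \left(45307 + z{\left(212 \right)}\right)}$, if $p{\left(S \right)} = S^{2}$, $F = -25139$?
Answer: $\frac{1}{2893253539} \approx 3.4563 \cdot 10^{-10}$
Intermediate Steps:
$\frac{1}{F + \left(48433 + p{\left(-123 \right)}\right) \left(45307 + z{\left(212 \right)}\right)} = \frac{1}{-25139 + \left(48433 + \left(-123\right)^{2}\right) \left(45307 + 212\right)} = \frac{1}{-25139 + \left(48433 + 15129\right) 45519} = \frac{1}{-25139 + 63562 \cdot 45519} = \frac{1}{-25139 + 2893278678} = \frac{1}{2893253539}$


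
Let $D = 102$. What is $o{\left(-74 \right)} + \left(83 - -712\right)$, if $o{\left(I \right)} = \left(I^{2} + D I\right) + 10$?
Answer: $-1267$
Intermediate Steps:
$o{\left(I \right)} = 10 + I^{2} + 102 I$ ($o{\left(I \right)} = \left(I^{2} + 102 I\right) + 10 = 10 + I^{2} + 102 I$)
$o{\left(-74 \right)} + \left(83 - -712\right) = \left(10 + \left(-74\right)^{2} + 102 \left(-74\right)\right) + \left(83 - -712\right) = \left(10 + 5476 - 7548\right) + \left(83 + 712\right) = -2062 + 795 = -1267$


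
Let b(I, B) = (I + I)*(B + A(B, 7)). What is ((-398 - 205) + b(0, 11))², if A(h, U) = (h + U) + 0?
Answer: 363609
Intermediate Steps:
A(h, U) = U + h (A(h, U) = (U + h) + 0 = U + h)
b(I, B) = 2*I*(7 + 2*B) (b(I, B) = (I + I)*(B + (7 + B)) = (2*I)*(7 + 2*B) = 2*I*(7 + 2*B))
((-398 - 205) + b(0, 11))² = ((-398 - 205) + 2*0*(7 + 2*11))² = (-603 + 2*0*(7 + 22))² = (-603 + 2*0*29)² = (-603 + 0)² = (-603)² = 363609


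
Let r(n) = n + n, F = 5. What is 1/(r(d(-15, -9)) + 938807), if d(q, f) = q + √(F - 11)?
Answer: 938777/881302255753 - 2*I*√6/881302255753 ≈ 1.0652e-6 - 5.5588e-12*I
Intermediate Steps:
d(q, f) = q + I*√6 (d(q, f) = q + √(5 - 11) = q + √(-6) = q + I*√6)
r(n) = 2*n
1/(r(d(-15, -9)) + 938807) = 1/(2*(-15 + I*√6) + 938807) = 1/((-30 + 2*I*√6) + 938807) = 1/(938777 + 2*I*√6)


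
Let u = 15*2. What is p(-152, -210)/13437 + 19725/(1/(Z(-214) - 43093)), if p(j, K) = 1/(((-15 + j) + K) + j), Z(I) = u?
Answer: -6037807783157776/7108173 ≈ -8.4942e+8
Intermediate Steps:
u = 30
Z(I) = 30
p(j, K) = 1/(-15 + K + 2*j) (p(j, K) = 1/((-15 + K + j) + j) = 1/(-15 + K + 2*j))
p(-152, -210)/13437 + 19725/(1/(Z(-214) - 43093)) = 1/(-15 - 210 + 2*(-152)*13437) + 19725/(1/(30 - 43093)) = (1/13437)/(-15 - 210 - 304) + 19725/(1/(-43063)) = (1/13437)/(-529) + 19725/(-1/43063) = -1/529*1/13437 + 19725*(-43063) = -1/7108173 - 849417675 = -6037807783157776/7108173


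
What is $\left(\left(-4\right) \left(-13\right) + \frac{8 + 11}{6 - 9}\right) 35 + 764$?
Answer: $\frac{7087}{3} \approx 2362.3$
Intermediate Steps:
$\left(\left(-4\right) \left(-13\right) + \frac{8 + 11}{6 - 9}\right) 35 + 764 = \left(52 + \frac{19}{-3}\right) 35 + 764 = \left(52 + 19 \left(- \frac{1}{3}\right)\right) 35 + 764 = \left(52 - \frac{19}{3}\right) 35 + 764 = \frac{137}{3} \cdot 35 + 764 = \frac{4795}{3} + 764 = \frac{7087}{3}$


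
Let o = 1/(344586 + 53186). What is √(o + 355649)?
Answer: √14067924164685847/198886 ≈ 596.36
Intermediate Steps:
o = 1/397772 ≈ 2.5140e-6
√(o + 355649) = √(1/397772 + 355649) = √(141467214029/397772) = √14067924164685847/198886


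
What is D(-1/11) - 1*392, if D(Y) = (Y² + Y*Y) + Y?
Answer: -47441/121 ≈ -392.07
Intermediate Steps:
D(Y) = Y + 2*Y² (D(Y) = (Y² + Y²) + Y = 2*Y² + Y = Y + 2*Y²)
D(-1/11) - 1*392 = (-1/11)*(1 + 2*(-1/11)) - 1*392 = (-1*1/11)*(1 + 2*(-1*1/11)) - 392 = -(1 + 2*(-1/11))/11 - 392 = -(1 - 2/11)/11 - 392 = -1/11*9/11 - 392 = -9/121 - 392 = -47441/121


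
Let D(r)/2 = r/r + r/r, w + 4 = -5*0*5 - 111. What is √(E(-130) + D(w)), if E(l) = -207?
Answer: I*√203 ≈ 14.248*I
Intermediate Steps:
w = -115 (w = -4 + (-5*0*5 - 111) = -4 + (0*5 - 111) = -4 + (0 - 111) = -4 - 111 = -115)
D(r) = 4 (D(r) = 2*(r/r + r/r) = 2*(1 + 1) = 2*2 = 4)
√(E(-130) + D(w)) = √(-207 + 4) = √(-203) = I*√203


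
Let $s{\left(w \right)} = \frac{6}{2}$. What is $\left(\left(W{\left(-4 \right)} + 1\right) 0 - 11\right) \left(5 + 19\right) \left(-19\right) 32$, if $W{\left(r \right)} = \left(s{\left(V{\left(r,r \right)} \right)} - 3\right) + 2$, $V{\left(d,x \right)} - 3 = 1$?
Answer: $160512$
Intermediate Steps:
$V{\left(d,x \right)} = 4$ ($V{\left(d,x \right)} = 3 + 1 = 4$)
$s{\left(w \right)} = 3$ ($s{\left(w \right)} = 6 \cdot \frac{1}{2} = 3$)
$W{\left(r \right)} = 2$ ($W{\left(r \right)} = \left(3 - 3\right) + 2 = 0 + 2 = 2$)
$\left(\left(W{\left(-4 \right)} + 1\right) 0 - 11\right) \left(5 + 19\right) \left(-19\right) 32 = \left(\left(2 + 1\right) 0 - 11\right) \left(5 + 19\right) \left(-19\right) 32 = \left(3 \cdot 0 - 11\right) 24 \left(-19\right) 32 = \left(0 - 11\right) 24 \left(-19\right) 32 = \left(-11\right) 24 \left(-19\right) 32 = \left(-264\right) \left(-19\right) 32 = 5016 \cdot 32 = 160512$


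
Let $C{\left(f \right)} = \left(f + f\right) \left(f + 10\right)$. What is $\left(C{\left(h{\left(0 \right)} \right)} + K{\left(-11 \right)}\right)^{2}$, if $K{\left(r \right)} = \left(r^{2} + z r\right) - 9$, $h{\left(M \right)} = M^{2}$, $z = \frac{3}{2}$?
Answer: $\frac{36481}{4} \approx 9120.3$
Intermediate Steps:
$z = \frac{3}{2}$ ($z = 3 \cdot \frac{1}{2} = \frac{3}{2} \approx 1.5$)
$C{\left(f \right)} = 2 f \left(10 + f\right)$
$K{\left(r \right)} = -9 + r^{2} + \frac{3 r}{2}$ ($K{\left(r \right)} = \left(r^{2} + \frac{3 r}{2}\right) - 9 = -9 + r^{2} + \frac{3 r}{2}$)
$\left(C{\left(h{\left(0 \right)} \right)} + K{\left(-11 \right)}\right)^{2} = \left(2 \cdot 0^{2} \left(10 + 0^{2}\right) + \left(-9 + \left(-11\right)^{2} + \frac{3}{2} \left(-11\right)\right)\right)^{2} = \left(2 \cdot 0 \left(10 + 0\right) - - \frac{191}{2}\right)^{2} = \left(2 \cdot 0 \cdot 10 + \frac{191}{2}\right)^{2} = \left(0 + \frac{191}{2}\right)^{2} = \left(\frac{191}{2}\right)^{2} = \frac{36481}{4}$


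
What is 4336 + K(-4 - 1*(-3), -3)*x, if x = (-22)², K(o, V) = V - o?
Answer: 3368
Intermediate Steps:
x = 484
4336 + K(-4 - 1*(-3), -3)*x = 4336 + (-3 - (-4 - 1*(-3)))*484 = 4336 + (-3 - (-4 + 3))*484 = 4336 + (-3 - 1*(-1))*484 = 4336 + (-3 + 1)*484 = 4336 - 2*484 = 4336 - 968 = 3368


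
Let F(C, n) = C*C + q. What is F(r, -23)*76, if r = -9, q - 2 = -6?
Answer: 5852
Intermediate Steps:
q = -4 (q = 2 - 6 = -4)
F(C, n) = -4 + C² (F(C, n) = C*C - 4 = C² - 4 = -4 + C²)
F(r, -23)*76 = (-4 + (-9)²)*76 = (-4 + 81)*76 = 77*76 = 5852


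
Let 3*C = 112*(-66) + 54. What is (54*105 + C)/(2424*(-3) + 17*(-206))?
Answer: -1612/5387 ≈ -0.29924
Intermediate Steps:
C = -2446 (C = (112*(-66) + 54)/3 = (-7392 + 54)/3 = (⅓)*(-7338) = -2446)
(54*105 + C)/(2424*(-3) + 17*(-206)) = (54*105 - 2446)/(2424*(-3) + 17*(-206)) = (5670 - 2446)/(-7272 - 3502) = 3224/(-10774) = 3224*(-1/10774) = -1612/5387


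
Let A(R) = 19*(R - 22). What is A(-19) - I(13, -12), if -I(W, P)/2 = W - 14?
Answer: -781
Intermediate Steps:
I(W, P) = 28 - 2*W (I(W, P) = -2*(W - 14) = -2*(-14 + W) = 28 - 2*W)
A(R) = -418 + 19*R (A(R) = 19*(-22 + R) = -418 + 19*R)
A(-19) - I(13, -12) = (-418 + 19*(-19)) - (28 - 2*13) = (-418 - 361) - (28 - 26) = -779 - 1*2 = -779 - 2 = -781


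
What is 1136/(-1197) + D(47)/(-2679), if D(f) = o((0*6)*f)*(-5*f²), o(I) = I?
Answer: -1136/1197 ≈ -0.94904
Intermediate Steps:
D(f) = 0 (D(f) = ((0*6)*f)*(-5*f²) = (0*f)*(-5*f²) = 0*(-5*f²) = 0)
1136/(-1197) + D(47)/(-2679) = 1136/(-1197) + 0/(-2679) = 1136*(-1/1197) + 0*(-1/2679) = -1136/1197 + 0 = -1136/1197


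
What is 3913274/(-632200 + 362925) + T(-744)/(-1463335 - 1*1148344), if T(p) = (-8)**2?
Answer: -10220232760646/703259862725 ≈ -14.533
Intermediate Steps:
T(p) = 64
3913274/(-632200 + 362925) + T(-744)/(-1463335 - 1*1148344) = 3913274/(-632200 + 362925) + 64/(-1463335 - 1*1148344) = 3913274/(-269275) + 64/(-1463335 - 1148344) = 3913274*(-1/269275) + 64/(-2611679) = -3913274/269275 + 64*(-1/2611679) = -3913274/269275 - 64/2611679 = -10220232760646/703259862725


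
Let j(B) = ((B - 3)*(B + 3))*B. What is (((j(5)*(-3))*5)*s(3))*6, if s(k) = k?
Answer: -21600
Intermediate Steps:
j(B) = B*(-3 + B)*(3 + B) (j(B) = ((-3 + B)*(3 + B))*B = B*(-3 + B)*(3 + B))
(((j(5)*(-3))*5)*s(3))*6 = ((((5*(-9 + 5²))*(-3))*5)*3)*6 = ((((5*(-9 + 25))*(-3))*5)*3)*6 = ((((5*16)*(-3))*5)*3)*6 = (((80*(-3))*5)*3)*6 = (-240*5*3)*6 = -1200*3*6 = -3600*6 = -21600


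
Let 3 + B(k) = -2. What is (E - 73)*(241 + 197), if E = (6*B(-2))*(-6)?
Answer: 46866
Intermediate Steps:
B(k) = -5 (B(k) = -3 - 2 = -5)
E = 180 (E = (6*(-5))*(-6) = -30*(-6) = 180)
(E - 73)*(241 + 197) = (180 - 73)*(241 + 197) = 107*438 = 46866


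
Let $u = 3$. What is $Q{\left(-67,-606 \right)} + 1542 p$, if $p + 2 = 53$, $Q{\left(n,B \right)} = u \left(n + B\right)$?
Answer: $76623$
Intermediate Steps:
$Q{\left(n,B \right)} = 3 B + 3 n$ ($Q{\left(n,B \right)} = 3 \left(n + B\right) = 3 \left(B + n\right) = 3 B + 3 n$)
$p = 51$ ($p = -2 + 53 = 51$)
$Q{\left(-67,-606 \right)} + 1542 p = \left(3 \left(-606\right) + 3 \left(-67\right)\right) + 1542 \cdot 51 = \left(-1818 - 201\right) + 78642 = -2019 + 78642 = 76623$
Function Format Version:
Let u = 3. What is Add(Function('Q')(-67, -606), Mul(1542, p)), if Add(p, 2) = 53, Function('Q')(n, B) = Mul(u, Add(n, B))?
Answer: 76623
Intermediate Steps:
Function('Q')(n, B) = Add(Mul(3, B), Mul(3, n)) (Function('Q')(n, B) = Mul(3, Add(n, B)) = Mul(3, Add(B, n)) = Add(Mul(3, B), Mul(3, n)))
p = 51 (p = Add(-2, 53) = 51)
Add(Function('Q')(-67, -606), Mul(1542, p)) = Add(Add(Mul(3, -606), Mul(3, -67)), Mul(1542, 51)) = Add(Add(-1818, -201), 78642) = Add(-2019, 78642) = 76623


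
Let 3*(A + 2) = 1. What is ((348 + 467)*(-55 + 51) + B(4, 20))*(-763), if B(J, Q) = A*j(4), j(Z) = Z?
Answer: 7477400/3 ≈ 2.4925e+6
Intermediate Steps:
A = -5/3 (A = -2 + (⅓)*1 = -2 + ⅓ = -5/3 ≈ -1.6667)
B(J, Q) = -20/3 (B(J, Q) = -5/3*4 = -20/3)
((348 + 467)*(-55 + 51) + B(4, 20))*(-763) = ((348 + 467)*(-55 + 51) - 20/3)*(-763) = (815*(-4) - 20/3)*(-763) = (-3260 - 20/3)*(-763) = -9800/3*(-763) = 7477400/3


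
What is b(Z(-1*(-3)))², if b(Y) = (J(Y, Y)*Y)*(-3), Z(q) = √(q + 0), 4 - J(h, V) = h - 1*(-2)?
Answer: 189 - 108*√3 ≈ 1.9385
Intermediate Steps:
J(h, V) = 2 - h (J(h, V) = 4 - (h - 1*(-2)) = 4 - (h + 2) = 4 - (2 + h) = 4 + (-2 - h) = 2 - h)
Z(q) = √q
b(Y) = -3*Y*(2 - Y) (b(Y) = ((2 - Y)*Y)*(-3) = (Y*(2 - Y))*(-3) = -3*Y*(2 - Y))
b(Z(-1*(-3)))² = (3*√(-1*(-3))*(-2 + √(-1*(-3))))² = (3*√3*(-2 + √3))² = 27*(-2 + √3)²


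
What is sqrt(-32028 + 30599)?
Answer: I*sqrt(1429) ≈ 37.802*I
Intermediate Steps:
sqrt(-32028 + 30599) = sqrt(-1429) = I*sqrt(1429)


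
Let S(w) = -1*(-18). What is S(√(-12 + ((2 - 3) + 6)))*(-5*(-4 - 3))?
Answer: 630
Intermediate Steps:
S(w) = 18
S(√(-12 + ((2 - 3) + 6)))*(-5*(-4 - 3)) = 18*(-5*(-4 - 3)) = 18*(-5*(-7)) = 18*35 = 630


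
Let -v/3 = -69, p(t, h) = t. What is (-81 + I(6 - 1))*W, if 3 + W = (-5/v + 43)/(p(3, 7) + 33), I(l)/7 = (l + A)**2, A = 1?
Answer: -63935/207 ≈ -308.86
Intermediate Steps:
v = 207 (v = -3*(-69) = 207)
I(l) = 7*(1 + l)**2 (I(l) = 7*(l + 1)**2 = 7*(1 + l)**2)
W = -3365/1863 (W = -3 + (-5/207 + 43)/(3 + 33) = -3 + (-5*1/207 + 43)/36 = -3 + (-5/207 + 43)*(1/36) = -3 + (8896/207)*(1/36) = -3 + 2224/1863 = -3365/1863 ≈ -1.8062)
(-81 + I(6 - 1))*W = (-81 + 7*(1 + (6 - 1))**2)*(-3365/1863) = (-81 + 7*(1 + 5)**2)*(-3365/1863) = (-81 + 7*6**2)*(-3365/1863) = (-81 + 7*36)*(-3365/1863) = (-81 + 252)*(-3365/1863) = 171*(-3365/1863) = -63935/207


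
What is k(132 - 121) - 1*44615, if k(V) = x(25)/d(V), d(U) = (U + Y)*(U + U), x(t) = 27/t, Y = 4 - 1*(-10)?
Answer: -613456223/13750 ≈ -44615.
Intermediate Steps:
Y = 14 (Y = 4 + 10 = 14)
d(U) = 2*U*(14 + U) (d(U) = (U + 14)*(U + U) = (14 + U)*(2*U) = 2*U*(14 + U))
k(V) = 27/(50*V*(14 + V)) (k(V) = (27/25)/((2*V*(14 + V))) = (27*(1/25))*(1/(2*V*(14 + V))) = 27*(1/(2*V*(14 + V)))/25 = 27/(50*V*(14 + V)))
k(132 - 121) - 1*44615 = 27/(50*(132 - 121)*(14 + (132 - 121))) - 1*44615 = (27/50)/(11*(14 + 11)) - 44615 = (27/50)*(1/11)/25 - 44615 = (27/50)*(1/11)*(1/25) - 44615 = 27/13750 - 44615 = -613456223/13750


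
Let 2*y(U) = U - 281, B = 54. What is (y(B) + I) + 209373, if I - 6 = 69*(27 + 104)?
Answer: 436609/2 ≈ 2.1830e+5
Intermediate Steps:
y(U) = -281/2 + U/2 (y(U) = (U - 281)/2 = (-281 + U)/2 = -281/2 + U/2)
I = 9045 (I = 6 + 69*(27 + 104) = 6 + 69*131 = 6 + 9039 = 9045)
(y(B) + I) + 209373 = ((-281/2 + (½)*54) + 9045) + 209373 = ((-281/2 + 27) + 9045) + 209373 = (-227/2 + 9045) + 209373 = 17863/2 + 209373 = 436609/2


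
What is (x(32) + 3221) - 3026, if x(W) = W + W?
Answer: 259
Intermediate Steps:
x(W) = 2*W
(x(32) + 3221) - 3026 = (2*32 + 3221) - 3026 = (64 + 3221) - 3026 = 3285 - 3026 = 259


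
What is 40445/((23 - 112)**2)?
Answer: 40445/7921 ≈ 5.1060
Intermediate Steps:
40445/((23 - 112)**2) = 40445/((-89)**2) = 40445/7921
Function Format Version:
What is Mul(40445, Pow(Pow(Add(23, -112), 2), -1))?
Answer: Rational(40445, 7921) ≈ 5.1060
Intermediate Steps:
Mul(40445, Pow(Pow(Add(23, -112), 2), -1)) = Mul(40445, Pow(Pow(-89, 2), -1)) = Mul(40445, Pow(7921, -1)) = Mul(40445, Rational(1, 7921)) = Rational(40445, 7921)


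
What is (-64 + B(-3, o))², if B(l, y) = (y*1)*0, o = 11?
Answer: 4096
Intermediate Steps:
B(l, y) = 0 (B(l, y) = y*0 = 0)
(-64 + B(-3, o))² = (-64 + 0)² = (-64)² = 4096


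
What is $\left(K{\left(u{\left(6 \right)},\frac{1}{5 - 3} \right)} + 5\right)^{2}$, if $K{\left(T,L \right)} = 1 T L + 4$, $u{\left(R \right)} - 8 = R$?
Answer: $256$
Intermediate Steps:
$u{\left(R \right)} = 8 + R$
$K{\left(T,L \right)} = 4 + L T$ ($K{\left(T,L \right)} = T L + 4 = L T + 4 = 4 + L T$)
$\left(K{\left(u{\left(6 \right)},\frac{1}{5 - 3} \right)} + 5\right)^{2} = \left(\left(4 + \frac{8 + 6}{5 - 3}\right) + 5\right)^{2} = \left(\left(4 + \frac{1}{2} \cdot 14\right) + 5\right)^{2} = \left(\left(4 + 7\right) + 5\right)^{2} = \left(11 + 5\right)^{2} = 16^{2} = 256$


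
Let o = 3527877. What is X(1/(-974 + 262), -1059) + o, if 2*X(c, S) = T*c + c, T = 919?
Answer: 627961991/178 ≈ 3.5279e+6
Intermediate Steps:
X(c, S) = 460*c (X(c, S) = (919*c + c)/2 = (920*c)/2 = 460*c)
X(1/(-974 + 262), -1059) + o = 460/(-974 + 262) + 3527877 = 460/(-712) + 3527877 = 460*(-1/712) + 3527877 = -115/178 + 3527877 = 627961991/178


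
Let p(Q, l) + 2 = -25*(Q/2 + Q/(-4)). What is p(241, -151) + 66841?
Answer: 261331/4 ≈ 65333.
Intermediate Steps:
p(Q, l) = -2 - 25*Q/4 (p(Q, l) = -2 - 25*(Q/2 + Q/(-4)) = -2 - 25*(Q*(½) + Q*(-¼)) = -2 - 25*(Q/2 - Q/4) = -2 - 25*Q/4)
p(241, -151) + 66841 = (-2 - 25/4*241) + 66841 = (-2 - 6025/4) + 66841 = -6033/4 + 66841 = 261331/4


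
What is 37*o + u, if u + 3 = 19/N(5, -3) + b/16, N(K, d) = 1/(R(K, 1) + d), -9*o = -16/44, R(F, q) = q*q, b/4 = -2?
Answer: -7921/198 ≈ -40.005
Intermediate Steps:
b = -8 (b = 4*(-2) = -8)
R(F, q) = q**2
o = 4/99 (o = -(-16)/(9*44) = -1/9*(-4/11) = 4/99 ≈ 0.040404)
N(K, d) = 1/(1 + d) (N(K, d) = 1/(1**2 + d) = 1/(1 + d))
u = -83/2 (u = -3 + (19/(1/(1 - 3)) - 8/16) = -3 + (19/(1/(-2)) - 8*1/16) = -3 + (19/(-1/2) - 1/2) = -3 + (19*(-2) - 1/2) = -3 + (-38 - 1/2) = -3 - 77/2 = -83/2 ≈ -41.500)
37*o + u = 37*(4/99) - 83/2 = 148/99 - 83/2 = -7921/198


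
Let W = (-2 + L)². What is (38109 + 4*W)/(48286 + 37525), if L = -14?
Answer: 39133/85811 ≈ 0.45604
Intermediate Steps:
W = 256 (W = (-2 - 14)² = (-16)² = 256)
(38109 + 4*W)/(48286 + 37525) = (38109 + 4*256)/(48286 + 37525) = (38109 + 1024)/85811 = 39133*(1/85811) = 39133/85811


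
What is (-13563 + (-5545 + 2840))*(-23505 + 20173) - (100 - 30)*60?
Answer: 54200776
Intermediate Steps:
(-13563 + (-5545 + 2840))*(-23505 + 20173) - (100 - 30)*60 = (-13563 - 2705)*(-3332) - 70*60 = -16268*(-3332) - 1*4200 = 54204976 - 4200 = 54200776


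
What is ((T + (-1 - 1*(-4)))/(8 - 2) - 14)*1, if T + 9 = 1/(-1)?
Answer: -91/6 ≈ -15.167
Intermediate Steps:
T = -10 (T = -9 + 1/(-1) = -9 - 1 = -10)
((T + (-1 - 1*(-4)))/(8 - 2) - 14)*1 = ((-10 + (-1 - 1*(-4)))/(8 - 2) - 14)*1 = ((-10 + (-1 + 4))/6 - 14)*1 = ((-10 + 3)*(1/6) - 14)*1 = (-7*1/6 - 14)*1 = (-7/6 - 14)*1 = -91/6*1 = -91/6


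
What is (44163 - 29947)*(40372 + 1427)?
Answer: 594214584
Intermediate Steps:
(44163 - 29947)*(40372 + 1427) = 14216*41799 = 594214584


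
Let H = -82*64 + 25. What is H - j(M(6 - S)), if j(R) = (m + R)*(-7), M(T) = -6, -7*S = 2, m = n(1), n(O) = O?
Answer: -5258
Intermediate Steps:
m = 1
S = -2/7 (S = -⅐*2 = -2/7 ≈ -0.28571)
j(R) = -7 - 7*R (j(R) = (1 + R)*(-7) = -7 - 7*R)
H = -5223 (H = -5248 + 25 = -5223)
H - j(M(6 - S)) = -5223 - (-7 - 7*(-6)) = -5223 - (-7 + 42) = -5223 - 1*35 = -5223 - 35 = -5258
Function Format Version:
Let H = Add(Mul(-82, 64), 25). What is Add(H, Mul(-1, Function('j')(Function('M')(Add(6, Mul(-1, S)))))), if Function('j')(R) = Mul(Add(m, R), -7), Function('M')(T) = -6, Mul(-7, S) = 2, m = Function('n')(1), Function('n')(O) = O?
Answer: -5258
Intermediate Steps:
m = 1
S = Rational(-2, 7) (S = Mul(Rational(-1, 7), 2) = Rational(-2, 7) ≈ -0.28571)
Function('j')(R) = Add(-7, Mul(-7, R)) (Function('j')(R) = Mul(Add(1, R), -7) = Add(-7, Mul(-7, R)))
H = -5223 (H = Add(-5248, 25) = -5223)
Add(H, Mul(-1, Function('j')(Function('M')(Add(6, Mul(-1, S)))))) = Add(-5223, Mul(-1, Add(-7, Mul(-7, -6)))) = Add(-5223, Mul(-1, Add(-7, 42))) = Add(-5223, Mul(-1, 35)) = Add(-5223, -35) = -5258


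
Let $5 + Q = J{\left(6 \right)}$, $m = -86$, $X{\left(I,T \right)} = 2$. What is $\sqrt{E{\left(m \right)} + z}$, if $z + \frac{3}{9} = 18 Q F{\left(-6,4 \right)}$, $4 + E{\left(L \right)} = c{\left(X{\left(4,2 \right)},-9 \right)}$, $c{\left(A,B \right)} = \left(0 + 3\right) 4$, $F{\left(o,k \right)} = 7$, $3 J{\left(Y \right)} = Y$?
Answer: $\frac{i \sqrt{3333}}{3} \approx 19.244 i$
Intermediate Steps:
$J{\left(Y \right)} = \frac{Y}{3}$
$c{\left(A,B \right)} = 12$ ($c{\left(A,B \right)} = 3 \cdot 4 = 12$)
$Q = -3$ ($Q = -5 + \frac{1}{3} \cdot 6 = -5 + 2 = -3$)
$E{\left(L \right)} = 8$ ($E{\left(L \right)} = -4 + 12 = 8$)
$z = - \frac{1135}{3}$ ($z = - \frac{1}{3} + 18 \left(-3\right) 7 = - \frac{1}{3} - 378 = - \frac{1135}{3} \approx -378.33$)
$\sqrt{E{\left(m \right)} + z} = \sqrt{8 - \frac{1135}{3}} = \sqrt{- \frac{1111}{3}} = \frac{i \sqrt{3333}}{3}$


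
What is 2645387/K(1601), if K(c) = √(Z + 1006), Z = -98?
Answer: 2645387*√227/454 ≈ 87790.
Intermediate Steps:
K(c) = 2*√227 (K(c) = √(-98 + 1006) = √908 = 2*√227)
2645387/K(1601) = 2645387/((2*√227)) = 2645387*(√227/454) = 2645387*√227/454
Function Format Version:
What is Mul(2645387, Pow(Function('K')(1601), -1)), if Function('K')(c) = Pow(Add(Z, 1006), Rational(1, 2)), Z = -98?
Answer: Mul(Rational(2645387, 454), Pow(227, Rational(1, 2))) ≈ 87790.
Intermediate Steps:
Function('K')(c) = Mul(2, Pow(227, Rational(1, 2))) (Function('K')(c) = Pow(Add(-98, 1006), Rational(1, 2)) = Pow(908, Rational(1, 2)) = Mul(2, Pow(227, Rational(1, 2))))
Mul(2645387, Pow(Function('K')(1601), -1)) = Mul(2645387, Pow(Mul(2, Pow(227, Rational(1, 2))), -1)) = Mul(2645387, Mul(Rational(1, 454), Pow(227, Rational(1, 2)))) = Mul(Rational(2645387, 454), Pow(227, Rational(1, 2)))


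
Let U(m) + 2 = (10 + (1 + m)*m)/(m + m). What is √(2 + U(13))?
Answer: 4*√78/13 ≈ 2.7175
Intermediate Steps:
U(m) = -2 + (10 + m*(1 + m))/(2*m) (U(m) = -2 + (10 + (1 + m)*m)/(m + m) = -2 + (10 + m*(1 + m))/((2*m)) = -2 + (10 + m*(1 + m))*(1/(2*m)) = -2 + (10 + m*(1 + m))/(2*m))
√(2 + U(13)) = √(2 + (½)*(10 + 13*(-3 + 13))/13) = √(2 + (½)*(1/13)*(10 + 13*10)) = √(2 + (½)*(1/13)*(10 + 130)) = √(2 + (½)*(1/13)*140) = √(2 + 70/13) = √(96/13) = 4*√78/13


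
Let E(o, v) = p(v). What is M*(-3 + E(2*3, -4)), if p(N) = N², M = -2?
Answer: -26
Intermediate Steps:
E(o, v) = v²
M*(-3 + E(2*3, -4)) = -2*(-3 + (-4)²) = -2*(-3 + 16) = -2*13 = -26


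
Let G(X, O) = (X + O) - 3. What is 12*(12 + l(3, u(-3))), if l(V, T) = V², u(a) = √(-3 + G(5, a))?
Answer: 252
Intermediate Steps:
G(X, O) = -3 + O + X (G(X, O) = (O + X) - 3 = -3 + O + X)
u(a) = √(-1 + a) (u(a) = √(-3 + (-3 + a + 5)) = √(-3 + (2 + a)) = √(-1 + a))
12*(12 + l(3, u(-3))) = 12*(12 + 3²) = 12*(12 + 9) = 12*21 = 252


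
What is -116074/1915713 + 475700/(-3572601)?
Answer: -25999818874/134197611363 ≈ -0.19374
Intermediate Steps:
-116074/1915713 + 475700/(-3572601) = -116074*1/1915713 + 475700*(-1/3572601) = -116074/1915713 - 475700/3572601 = -25999818874/134197611363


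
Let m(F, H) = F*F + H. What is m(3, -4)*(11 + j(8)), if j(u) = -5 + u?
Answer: 70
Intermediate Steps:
m(F, H) = H + F**2 (m(F, H) = F**2 + H = H + F**2)
m(3, -4)*(11 + j(8)) = (-4 + 3**2)*(11 + (-5 + 8)) = (-4 + 9)*(11 + 3) = 5*14 = 70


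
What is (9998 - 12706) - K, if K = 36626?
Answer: -39334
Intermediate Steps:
(9998 - 12706) - K = (9998 - 12706) - 1*36626 = -2708 - 36626 = -39334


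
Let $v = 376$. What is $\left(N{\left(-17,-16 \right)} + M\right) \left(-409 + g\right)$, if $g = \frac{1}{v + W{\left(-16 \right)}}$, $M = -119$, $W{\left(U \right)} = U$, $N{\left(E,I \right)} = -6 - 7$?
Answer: $\frac{1619629}{30} \approx 53988.0$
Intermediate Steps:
$N{\left(E,I \right)} = -13$
$g = \frac{1}{360}$ ($g = \frac{1}{376 - 16} = \frac{1}{360} \approx 0.0027778$)
$\left(N{\left(-17,-16 \right)} + M\right) \left(-409 + g\right) = \left(-13 - 119\right) \left(-409 + \frac{1}{360}\right) = \left(-132\right) \left(- \frac{147239}{360}\right) = \frac{1619629}{30}$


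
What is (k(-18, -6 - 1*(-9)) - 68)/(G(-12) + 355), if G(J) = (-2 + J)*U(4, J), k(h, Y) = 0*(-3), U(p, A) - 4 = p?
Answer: -68/243 ≈ -0.27984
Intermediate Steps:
U(p, A) = 4 + p
k(h, Y) = 0
G(J) = -16 + 8*J (G(J) = (-2 + J)*(4 + 4) = (-2 + J)*8 = -16 + 8*J)
(k(-18, -6 - 1*(-9)) - 68)/(G(-12) + 355) = (0 - 68)/((-16 + 8*(-12)) + 355) = -68/((-16 - 96) + 355) = -68/(-112 + 355) = -68/243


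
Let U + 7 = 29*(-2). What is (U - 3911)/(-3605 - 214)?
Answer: 3976/3819 ≈ 1.0411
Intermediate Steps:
U = -65 (U = -7 + 29*(-2) = -7 - 58 = -65)
(U - 3911)/(-3605 - 214) = (-65 - 3911)/(-3605 - 214) = -3976/(-3819) = -3976*(-1/3819) = 3976/3819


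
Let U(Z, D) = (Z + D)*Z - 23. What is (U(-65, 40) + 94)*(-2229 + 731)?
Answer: -2540608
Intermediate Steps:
U(Z, D) = -23 + Z*(D + Z) (U(Z, D) = (D + Z)*Z - 23 = Z*(D + Z) - 23 = -23 + Z*(D + Z))
(U(-65, 40) + 94)*(-2229 + 731) = ((-23 + (-65)**2 + 40*(-65)) + 94)*(-2229 + 731) = ((-23 + 4225 - 2600) + 94)*(-1498) = (1602 + 94)*(-1498) = 1696*(-1498) = -2540608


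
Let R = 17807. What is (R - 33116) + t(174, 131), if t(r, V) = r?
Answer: -15135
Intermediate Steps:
(R - 33116) + t(174, 131) = (17807 - 33116) + 174 = -15309 + 174 = -15135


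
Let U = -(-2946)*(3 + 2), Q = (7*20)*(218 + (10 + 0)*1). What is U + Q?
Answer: 46650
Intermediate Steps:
Q = 31920 (Q = 140*(218 + 10*1) = 140*(218 + 10) = 140*228 = 31920)
U = 14730 (U = -(-2946)*5 = -2946*(-5) = 14730)
U + Q = 14730 + 31920 = 46650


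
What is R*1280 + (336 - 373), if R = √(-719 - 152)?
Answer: -37 + 1280*I*√871 ≈ -37.0 + 37776.0*I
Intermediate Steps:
R = I*√871 (R = √(-871) = I*√871 ≈ 29.513*I)
R*1280 + (336 - 373) = (I*√871)*1280 + (336 - 373) = 1280*I*√871 - 37 = -37 + 1280*I*√871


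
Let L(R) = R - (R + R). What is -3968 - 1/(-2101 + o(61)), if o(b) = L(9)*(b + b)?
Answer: -12693631/3199 ≈ -3968.0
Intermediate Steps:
L(R) = -R (L(R) = R - 2*R = -R)
o(b) = -18*b (o(b) = (-1*9)*(b + b) = -18*b)
-3968 - 1/(-2101 + o(61)) = -3968 - 1/(-2101 - 18*61) = -3968 - 1/(-2101 - 1098) = -3968 - 1/(-3199) = -3968 - 1*(-1/3199) = -3968 + 1/3199 = -12693631/3199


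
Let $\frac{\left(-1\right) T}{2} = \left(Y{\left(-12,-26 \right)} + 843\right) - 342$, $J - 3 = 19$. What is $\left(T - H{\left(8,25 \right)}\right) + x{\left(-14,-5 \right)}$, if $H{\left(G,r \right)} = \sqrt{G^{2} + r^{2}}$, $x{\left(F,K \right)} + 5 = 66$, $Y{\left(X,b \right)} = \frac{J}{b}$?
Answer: $- \frac{12211}{13} - \sqrt{689} \approx -965.56$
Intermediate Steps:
$J = 22$ ($J = 3 + 19 = 22$)
$Y{\left(X,b \right)} = \frac{22}{b}$
$x{\left(F,K \right)} = 61$ ($x{\left(F,K \right)} = -5 + 66 = 61$)
$T = - \frac{13004}{13}$ ($T = - 2 \left(\left(\frac{22}{-26} + 843\right) - 342\right) = - 2 \left(\left(22 \left(- \frac{1}{26}\right) + 843\right) - 342\right) = - 2 \left(\left(- \frac{11}{13} + 843\right) - 342\right) = - 2 \left(\frac{10948}{13} - 342\right) = \left(-2\right) \frac{6502}{13} = - \frac{13004}{13} \approx -1000.3$)
$\left(T - H{\left(8,25 \right)}\right) + x{\left(-14,-5 \right)} = \left(- \frac{13004}{13} - \sqrt{8^{2} + 25^{2}}\right) + 61 = \left(- \frac{13004}{13} - \sqrt{64 + 625}\right) + 61 = \left(- \frac{13004}{13} - \sqrt{689}\right) + 61 = - \frac{12211}{13} - \sqrt{689}$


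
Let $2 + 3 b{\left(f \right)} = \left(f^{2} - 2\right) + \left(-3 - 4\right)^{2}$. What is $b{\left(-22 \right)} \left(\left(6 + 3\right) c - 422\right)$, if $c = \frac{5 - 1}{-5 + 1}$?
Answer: $- \frac{227999}{3} \approx -76000.0$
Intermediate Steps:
$b{\left(f \right)} = 15 + \frac{f^{2}}{3}$ ($b{\left(f \right)} = - \frac{2}{3} + \frac{\left(f^{2} - 2\right) + \left(-3 - 4\right)^{2}}{3} = - \frac{2}{3} + \frac{\left(-2 + f^{2}\right) + \left(-7\right)^{2}}{3} = - \frac{2}{3} + \frac{\left(-2 + f^{2}\right) + 49}{3} = - \frac{2}{3} + \frac{47 + f^{2}}{3} = - \frac{2}{3} + \left(\frac{47}{3} + \frac{f^{2}}{3}\right) = 15 + \frac{f^{2}}{3}$)
$c = -1$ ($c = \frac{4}{-4} = 4 \left(- \frac{1}{4}\right) = -1$)
$b{\left(-22 \right)} \left(\left(6 + 3\right) c - 422\right) = \left(15 + \frac{\left(-22\right)^{2}}{3}\right) \left(\left(6 + 3\right) \left(-1\right) - 422\right) = \left(15 + \frac{1}{3} \cdot 484\right) \left(9 \left(-1\right) - 422\right) = \left(15 + \frac{484}{3}\right) \left(-9 - 422\right) = \frac{529}{3} \left(-431\right) = - \frac{227999}{3}$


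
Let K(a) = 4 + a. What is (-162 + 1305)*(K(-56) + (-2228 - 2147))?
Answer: -5060061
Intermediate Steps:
(-162 + 1305)*(K(-56) + (-2228 - 2147)) = (-162 + 1305)*((4 - 56) + (-2228 - 2147)) = 1143*(-52 - 4375) = 1143*(-4427) = -5060061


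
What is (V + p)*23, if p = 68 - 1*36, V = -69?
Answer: -851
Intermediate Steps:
p = 32 (p = 68 - 36 = 32)
(V + p)*23 = (-69 + 32)*23 = -37*23 = -851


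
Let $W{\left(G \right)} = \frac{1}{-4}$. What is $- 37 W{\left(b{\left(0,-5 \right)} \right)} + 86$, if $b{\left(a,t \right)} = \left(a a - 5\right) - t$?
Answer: $\frac{381}{4} \approx 95.25$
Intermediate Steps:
$b{\left(a,t \right)} = -5 + a^{2} - t$ ($b{\left(a,t \right)} = \left(a^{2} - 5\right) - t = \left(-5 + a^{2}\right) - t = -5 + a^{2} - t$)
$W{\left(G \right)} = - \frac{1}{4}$
$- 37 W{\left(b{\left(0,-5 \right)} \right)} + 86 = \left(-37\right) \left(- \frac{1}{4}\right) + 86 = \frac{37}{4} + 86 = \frac{381}{4}$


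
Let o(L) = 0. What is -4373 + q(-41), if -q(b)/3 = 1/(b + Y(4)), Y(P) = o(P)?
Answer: -179290/41 ≈ -4372.9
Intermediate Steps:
Y(P) = 0
q(b) = -3/b (q(b) = -3/(b + 0) = -3/b)
-4373 + q(-41) = -4373 - 3/(-41) = -4373 - 3*(-1/41) = -4373 + 3/41 = -179290/41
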